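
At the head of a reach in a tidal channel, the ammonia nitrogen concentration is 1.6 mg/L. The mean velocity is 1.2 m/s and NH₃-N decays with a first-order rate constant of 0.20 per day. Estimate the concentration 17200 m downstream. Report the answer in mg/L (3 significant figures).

1.55 mg/L

Travel time t = 17200 m / 1.2 m/s = 1.72e+04/1.2 = 1.433e+04 s = 0.1659 d.
First-order decay: C = 1.6·exp(−0.20·0.1659) = 1.6·0.9674 = 1.548 mg/L.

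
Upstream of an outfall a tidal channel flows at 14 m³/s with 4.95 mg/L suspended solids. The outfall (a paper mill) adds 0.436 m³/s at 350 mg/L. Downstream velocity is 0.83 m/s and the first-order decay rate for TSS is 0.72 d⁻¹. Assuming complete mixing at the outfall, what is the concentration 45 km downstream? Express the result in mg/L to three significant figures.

9.78 mg/L

After complete mixing, C₀ = (0.436·350 + 14·4.95) / 14.44 = 15.37 mg/L.
Travel time t = 4.5e+04 m / 0.83 m/s = 5.422e+04 s = 0.6275 d.
C = 15.37·exp(−0.72·0.6275) = 15.37·0.6365 = 9.783 mg/L.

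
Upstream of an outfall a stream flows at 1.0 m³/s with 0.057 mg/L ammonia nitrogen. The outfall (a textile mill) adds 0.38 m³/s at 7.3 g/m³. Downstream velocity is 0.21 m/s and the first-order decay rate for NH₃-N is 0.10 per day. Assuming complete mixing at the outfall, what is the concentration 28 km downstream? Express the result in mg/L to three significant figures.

After complete mixing, C₀ = (0.38·7.3 + 1·0.057) / 1.38 = 2.051 mg/L.
Travel time t = 2.8e+04 m / 0.21 m/s = 1.333e+05 s = 1.543 d.
C = 2.051·exp(−0.10·1.543) = 2.051·0.857 = 1.758 mg/L.

1.76 mg/L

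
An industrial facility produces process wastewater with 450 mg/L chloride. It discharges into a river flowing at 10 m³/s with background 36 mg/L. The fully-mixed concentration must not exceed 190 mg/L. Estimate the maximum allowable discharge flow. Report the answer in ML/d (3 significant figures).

Mass balance at complete mixing: C_std·(Q_w + Q_r) = Q_w·C_e + Q_r·C_b.
Rearranging, Q_w = Q_r·(C_std − C_b)/(C_e − C_std) = 10·(190 − 36) / (450 − 190) = 5.923 m³/s.
= 511.8 ML/d.

512 ML/d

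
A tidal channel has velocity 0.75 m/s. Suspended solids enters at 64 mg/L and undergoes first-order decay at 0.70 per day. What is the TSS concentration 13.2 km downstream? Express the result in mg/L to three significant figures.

Travel time t = 13.2 km / 0.75 m/s = 1.32e+04/0.75 = 1.76e+04 s = 0.2037 d.
First-order decay: C = 64·exp(−0.70·0.2037) = 64·0.8671 = 55.49 mg/L.

55.5 mg/L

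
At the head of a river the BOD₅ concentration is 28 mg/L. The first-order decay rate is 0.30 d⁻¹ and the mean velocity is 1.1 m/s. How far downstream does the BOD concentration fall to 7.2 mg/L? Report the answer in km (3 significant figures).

430 km

From C = C₀·e^(−kt), t = ln(C₀/C)/k = ln(28/7.2)/0.30 = 1.358/0.30 = 4.527 d.
Distance = v·t = 1.1 m/s × 3.911e+05 s = 4.303e+05 m = 430.3 km.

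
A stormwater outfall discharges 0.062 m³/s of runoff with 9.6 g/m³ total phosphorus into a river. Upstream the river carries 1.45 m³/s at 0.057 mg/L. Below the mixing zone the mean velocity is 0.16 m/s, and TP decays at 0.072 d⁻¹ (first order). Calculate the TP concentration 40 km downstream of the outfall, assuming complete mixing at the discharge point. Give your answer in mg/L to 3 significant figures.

0.364 mg/L

After complete mixing, C₀ = (0.062·9.6 + 1.45·0.057) / 1.512 = 0.4483 mg/L.
Travel time t = 4e+04 m / 0.16 m/s = 2.5e+05 s = 2.894 d.
C = 0.4483·exp(−0.072·2.894) = 0.4483·0.8119 = 0.364 mg/L.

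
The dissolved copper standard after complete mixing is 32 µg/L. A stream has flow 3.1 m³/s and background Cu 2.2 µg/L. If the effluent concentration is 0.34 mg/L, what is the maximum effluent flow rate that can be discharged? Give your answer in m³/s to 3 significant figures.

0.300 m³/s

2.2 µg/L = 0.0022 mg/L.
32 µg/L = 0.032 mg/L.
Mass balance at complete mixing: C_std·(Q_w + Q_r) = Q_w·C_e + Q_r·C_b.
Rearranging, Q_w = Q_r·(C_std − C_b)/(C_e − C_std) = 3.1·(0.032 − 0.0022) / (0.34 − 0.032) = 0.2999 m³/s.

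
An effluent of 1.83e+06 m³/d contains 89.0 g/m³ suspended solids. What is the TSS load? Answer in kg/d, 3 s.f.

1.83e+06 m³/d = 21.18 m³/s.
Mass flux = Q·C = 21.18 m³/s × 89 g/m³ = 1885 g/s.
= 1885 g/s × 86.4 = 1.629e+05 kg/d.

163000 kg/d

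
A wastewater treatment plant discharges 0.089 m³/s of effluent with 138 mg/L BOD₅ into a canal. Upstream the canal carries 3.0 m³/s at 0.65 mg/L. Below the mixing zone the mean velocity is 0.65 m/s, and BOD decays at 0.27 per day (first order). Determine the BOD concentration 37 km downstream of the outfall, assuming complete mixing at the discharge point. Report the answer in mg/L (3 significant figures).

After complete mixing, C₀ = (0.089·138 + 3·0.65) / 3.089 = 4.607 mg/L.
Travel time t = 3.7e+04 m / 0.65 m/s = 5.692e+04 s = 0.6588 d.
C = 4.607·exp(−0.27·0.6588) = 4.607·0.837 = 3.857 mg/L.

3.86 mg/L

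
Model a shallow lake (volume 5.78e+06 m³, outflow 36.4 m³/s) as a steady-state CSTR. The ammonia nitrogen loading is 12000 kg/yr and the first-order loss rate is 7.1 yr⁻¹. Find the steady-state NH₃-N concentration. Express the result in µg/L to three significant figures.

10.1 µg/L

Outflow Q = 36.4 m³/s × 3.156e+07 s/yr = 1.149e+09 m³/yr.
Steady-state CSTR mass balance: W = Q·C + k·V·C, so C = W/(Q + kV).
Q + kV = 1.149e+09 + 7.1·5.78e+06 = 1.19e+09 m³/yr.
C = 12000/1.19e+09 = 1.009e-05 kg/m³ = 0.01009 mg/L = 10.09 µg/L.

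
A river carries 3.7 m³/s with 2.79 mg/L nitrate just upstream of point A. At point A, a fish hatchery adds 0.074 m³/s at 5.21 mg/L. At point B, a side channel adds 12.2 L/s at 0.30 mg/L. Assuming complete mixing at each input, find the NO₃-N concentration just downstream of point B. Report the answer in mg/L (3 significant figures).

2.83 mg/L

After input A: C = (3.7·2.79 + 0.074·5.21) / 3.774 = 2.837 mg/L.
12.2 L/s = 0.0122 m³/s.
After input B: C = (3.774·2.837 + 0.0122·0.3) / 3.786 = 2.829 mg/L.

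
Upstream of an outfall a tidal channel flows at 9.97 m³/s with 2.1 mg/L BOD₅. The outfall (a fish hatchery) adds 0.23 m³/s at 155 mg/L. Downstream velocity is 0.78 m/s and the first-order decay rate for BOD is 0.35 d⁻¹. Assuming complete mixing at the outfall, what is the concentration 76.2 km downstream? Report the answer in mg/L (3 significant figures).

3.73 mg/L

After complete mixing, C₀ = (0.23·155 + 9.97·2.1) / 10.2 = 5.548 mg/L.
Travel time t = 7.62e+04 m / 0.78 m/s = 9.769e+04 s = 1.131 d.
C = 5.548·exp(−0.35·1.131) = 5.548·0.6732 = 3.735 mg/L.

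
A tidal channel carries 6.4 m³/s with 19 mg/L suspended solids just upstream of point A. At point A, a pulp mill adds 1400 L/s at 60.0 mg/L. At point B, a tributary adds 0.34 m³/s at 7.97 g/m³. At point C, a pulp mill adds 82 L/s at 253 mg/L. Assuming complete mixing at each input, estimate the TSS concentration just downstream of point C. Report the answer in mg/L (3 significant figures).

1400 L/s = 1.4 m³/s.
After input A: C = (6.4·19 + 1.4·60) / 7.8 = 26.36 mg/L.
After input B: C = (7.8·26.36 + 0.34·7.97) / 8.14 = 25.59 mg/L.
82 L/s = 0.082 m³/s.
After input C: C = (8.14·25.59 + 0.082·253) / 8.222 = 27.86 mg/L.

27.9 mg/L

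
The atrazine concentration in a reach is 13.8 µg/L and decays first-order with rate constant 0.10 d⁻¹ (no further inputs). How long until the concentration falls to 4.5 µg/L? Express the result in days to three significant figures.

t = ln(C₀/C)/k = ln(13.8/4.5)/0.10 = 1.121/0.10 = 11.21 d.

11.2 d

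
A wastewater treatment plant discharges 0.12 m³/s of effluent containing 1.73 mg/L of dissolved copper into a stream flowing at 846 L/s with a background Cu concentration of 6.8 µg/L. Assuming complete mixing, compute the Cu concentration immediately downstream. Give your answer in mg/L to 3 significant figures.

0.221 mg/L

846 L/s = 0.846 m³/s.
6.8 µg/L = 0.0068 mg/L.
By mass balance at complete mixing, C = (0.12·1.73 + 0.846·0.0068) / (0.12 + 0.846) = 0.2134/0.966 = 0.2209 mg/L.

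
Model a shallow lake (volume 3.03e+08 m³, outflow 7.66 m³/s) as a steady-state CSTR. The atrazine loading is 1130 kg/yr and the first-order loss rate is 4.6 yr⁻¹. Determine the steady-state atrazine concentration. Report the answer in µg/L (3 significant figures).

Outflow Q = 7.66 m³/s × 3.156e+07 s/yr = 2.417e+08 m³/yr.
Steady-state CSTR mass balance: W = Q·C + k·V·C, so C = W/(Q + kV).
Q + kV = 2.417e+08 + 4.6·3.03e+08 = 1.636e+09 m³/yr.
C = 1130/1.636e+09 = 6.909e-07 kg/m³ = 0.0006909 mg/L = 0.6909 µg/L.

0.691 µg/L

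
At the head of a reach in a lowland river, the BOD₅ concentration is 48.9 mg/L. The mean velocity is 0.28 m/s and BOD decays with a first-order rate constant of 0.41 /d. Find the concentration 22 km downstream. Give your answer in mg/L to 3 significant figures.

Travel time t = 22 km / 0.28 m/s = 2.2e+04/0.28 = 7.857e+04 s = 0.9094 d.
First-order decay: C = 48.9·exp(−0.41·0.9094) = 48.9·0.6888 = 33.68 mg/L.

33.7 mg/L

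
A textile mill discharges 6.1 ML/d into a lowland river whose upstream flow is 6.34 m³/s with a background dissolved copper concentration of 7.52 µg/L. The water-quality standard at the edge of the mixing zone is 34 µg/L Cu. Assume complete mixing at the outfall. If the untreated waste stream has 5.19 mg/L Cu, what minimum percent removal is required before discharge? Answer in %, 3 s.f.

6.1 ML/d = 0.0706 m³/s.
7.52 µg/L = 0.00752 mg/L.
34 µg/L = 0.034 mg/L.
Mass balance: 0.034·6.411 = 0.0706·Cₑ + 6.34·0.00752.
Cₑ = (0.218 − 0.04768) / 0.0706 = 2.412 mg/L.
Required removal = 1 − 2.412/5.19 = 53.53 %.

53.5 %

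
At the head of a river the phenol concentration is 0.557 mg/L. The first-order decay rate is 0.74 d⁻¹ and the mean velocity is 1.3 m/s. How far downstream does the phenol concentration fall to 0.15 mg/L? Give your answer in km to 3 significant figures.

From C = C₀·e^(−kt), t = ln(C₀/C)/k = ln(0.557/0.15)/0.74 = 1.312/0.74 = 1.773 d.
Distance = v·t = 1.3 m/s × 1.532e+05 s = 1.991e+05 m = 199.1 km.

199 km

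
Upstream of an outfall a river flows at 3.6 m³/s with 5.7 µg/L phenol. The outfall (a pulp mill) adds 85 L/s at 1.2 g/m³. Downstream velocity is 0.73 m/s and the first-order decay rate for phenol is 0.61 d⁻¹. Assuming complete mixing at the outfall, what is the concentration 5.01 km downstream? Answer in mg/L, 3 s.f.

0.0317 mg/L

85 L/s = 0.085 m³/s.
5.7 µg/L = 0.0057 mg/L.
After complete mixing, C₀ = (0.085·1.2 + 3.6·0.0057) / 3.685 = 0.03325 mg/L.
Travel time t = 5010 m / 0.73 m/s = 6863 s = 0.07943 d.
C = 0.03325·exp(−0.61·0.07943) = 0.03325·0.9527 = 0.03168 mg/L.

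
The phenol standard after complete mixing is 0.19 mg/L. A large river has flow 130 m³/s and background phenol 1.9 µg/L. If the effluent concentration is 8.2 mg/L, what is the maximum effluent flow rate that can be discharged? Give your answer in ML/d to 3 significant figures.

264 ML/d

1.9 µg/L = 0.0019 mg/L.
Mass balance at complete mixing: C_std·(Q_w + Q_r) = Q_w·C_e + Q_r·C_b.
Rearranging, Q_w = Q_r·(C_std − C_b)/(C_e − C_std) = 130·(0.19 − 0.0019) / (8.2 − 0.19) = 3.053 m³/s.
= 263.8 ML/d.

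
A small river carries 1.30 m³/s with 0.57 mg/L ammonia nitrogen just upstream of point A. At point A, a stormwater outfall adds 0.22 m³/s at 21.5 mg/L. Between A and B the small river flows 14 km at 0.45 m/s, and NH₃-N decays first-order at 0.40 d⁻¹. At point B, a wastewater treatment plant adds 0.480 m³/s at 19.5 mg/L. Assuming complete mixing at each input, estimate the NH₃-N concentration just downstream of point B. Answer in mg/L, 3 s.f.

After input A: C = (1.3·0.57 + 0.22·21.5) / 1.52 = 3.599 mg/L.
Over the 14 km reach to input B (t = 3.111e+04 s = 0.3601 d), decay gives C = 3.599·exp(−0.40·0.3601) = 3.117 mg/L.
After input B: C = (1.52·3.117 + 0.48·19.5) / 2 = 7.049 mg/L.

7.05 mg/L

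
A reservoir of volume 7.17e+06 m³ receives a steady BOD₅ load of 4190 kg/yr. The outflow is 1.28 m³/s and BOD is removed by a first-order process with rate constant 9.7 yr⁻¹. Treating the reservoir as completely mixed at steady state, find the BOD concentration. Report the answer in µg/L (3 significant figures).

38.1 µg/L

Outflow Q = 1.28 m³/s × 3.156e+07 s/yr = 4.039e+07 m³/yr.
Steady-state CSTR mass balance: W = Q·C + k·V·C, so C = W/(Q + kV).
Q + kV = 4.039e+07 + 9.7·7.17e+06 = 1.099e+08 m³/yr.
C = 4190/1.099e+08 = 3.811e-05 kg/m³ = 0.03811 mg/L = 38.11 µg/L.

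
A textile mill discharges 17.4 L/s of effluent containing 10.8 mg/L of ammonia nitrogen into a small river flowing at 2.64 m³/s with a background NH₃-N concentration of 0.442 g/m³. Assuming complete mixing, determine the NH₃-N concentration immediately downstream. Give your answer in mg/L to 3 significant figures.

0.510 mg/L

17.4 L/s = 0.0174 m³/s.
By mass balance at complete mixing, C = (0.0174·10.8 + 2.64·0.442) / (0.0174 + 2.64) = 1.355/2.657 = 0.5098 mg/L.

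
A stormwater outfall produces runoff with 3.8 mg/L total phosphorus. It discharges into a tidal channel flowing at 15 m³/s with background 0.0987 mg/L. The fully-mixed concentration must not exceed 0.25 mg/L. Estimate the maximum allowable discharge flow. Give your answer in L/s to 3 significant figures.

Mass balance at complete mixing: C_std·(Q_w + Q_r) = Q_w·C_e + Q_r·C_b.
Rearranging, Q_w = Q_r·(C_std − C_b)/(C_e − C_std) = 15·(0.25 − 0.0987) / (3.8 − 0.25) = 0.6393 m³/s.
= 639.3 L/s.

639 L/s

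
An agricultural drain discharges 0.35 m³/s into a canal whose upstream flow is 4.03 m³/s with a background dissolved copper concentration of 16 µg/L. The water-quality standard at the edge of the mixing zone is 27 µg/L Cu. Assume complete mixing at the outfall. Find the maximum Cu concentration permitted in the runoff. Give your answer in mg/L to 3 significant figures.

16 µg/L = 0.016 mg/L.
27 µg/L = 0.027 mg/L.
Mass balance: 0.027·4.38 = 0.35·Cₑ + 4.03·0.016.
Cₑ = (0.1183 − 0.06448) / 0.35 = 0.1537 mg/L.

0.154 mg/L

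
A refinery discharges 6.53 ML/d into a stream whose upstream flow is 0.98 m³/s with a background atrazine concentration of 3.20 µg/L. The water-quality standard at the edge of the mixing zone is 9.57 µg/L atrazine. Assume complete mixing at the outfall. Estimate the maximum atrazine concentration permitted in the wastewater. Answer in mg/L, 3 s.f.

6.53 ML/d = 0.07558 m³/s.
3.20 µg/L = 0.0032 mg/L.
9.57 µg/L = 0.00957 mg/L.
Mass balance: 0.00957·1.056 = 0.07558·Cₑ + 0.98·0.0032.
Cₑ = (0.0101 − 0.003136) / 0.07558 = 0.09217 mg/L.

0.0922 mg/L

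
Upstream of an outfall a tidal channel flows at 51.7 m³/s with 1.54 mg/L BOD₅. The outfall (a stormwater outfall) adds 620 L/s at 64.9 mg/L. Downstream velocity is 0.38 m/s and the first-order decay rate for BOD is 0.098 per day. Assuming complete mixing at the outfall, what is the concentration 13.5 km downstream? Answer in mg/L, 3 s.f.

2.20 mg/L

620 L/s = 0.62 m³/s.
After complete mixing, C₀ = (0.62·64.9 + 51.7·1.54) / 52.32 = 2.291 mg/L.
Travel time t = 1.35e+04 m / 0.38 m/s = 3.553e+04 s = 0.4112 d.
C = 2.291·exp(−0.098·0.4112) = 2.291·0.9605 = 2.2 mg/L.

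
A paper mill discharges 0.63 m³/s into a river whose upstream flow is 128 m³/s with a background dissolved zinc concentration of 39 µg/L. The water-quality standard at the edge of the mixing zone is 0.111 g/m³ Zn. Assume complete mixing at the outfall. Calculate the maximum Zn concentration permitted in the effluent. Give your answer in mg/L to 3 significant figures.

39 µg/L = 0.039 mg/L.
Mass balance: 0.111·128.6 = 0.63·Cₑ + 128·0.039.
Cₑ = (14.28 − 4.992) / 0.63 = 14.74 mg/L.

14.7 mg/L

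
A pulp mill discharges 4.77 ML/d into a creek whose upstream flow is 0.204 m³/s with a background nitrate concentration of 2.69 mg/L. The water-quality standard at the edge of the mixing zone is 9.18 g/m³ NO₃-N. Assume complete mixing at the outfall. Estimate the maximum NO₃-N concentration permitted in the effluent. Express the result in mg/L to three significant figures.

33.2 mg/L

4.77 ML/d = 0.05521 m³/s.
Mass balance: 9.18·0.2592 = 0.05521·Cₑ + 0.204·2.69.
Cₑ = (2.38 − 0.5488) / 0.05521 = 33.16 mg/L.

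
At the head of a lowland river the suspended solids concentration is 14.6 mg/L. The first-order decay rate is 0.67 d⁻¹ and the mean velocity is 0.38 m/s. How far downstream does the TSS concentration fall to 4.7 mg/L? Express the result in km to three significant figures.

From C = C₀·e^(−kt), t = ln(C₀/C)/k = ln(14.6/4.7)/0.67 = 1.133/0.67 = 1.692 d.
Distance = v·t = 0.38 m/s × 1.462e+05 s = 5.554e+04 m = 55.54 km.

55.5 km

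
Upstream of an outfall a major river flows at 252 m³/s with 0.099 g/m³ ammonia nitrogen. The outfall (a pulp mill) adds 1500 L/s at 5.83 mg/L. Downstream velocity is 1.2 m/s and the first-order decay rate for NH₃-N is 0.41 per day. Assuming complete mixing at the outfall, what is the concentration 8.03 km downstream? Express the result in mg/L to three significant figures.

1500 L/s = 1.5 m³/s.
After complete mixing, C₀ = (1.5·5.83 + 252·0.099) / 253.5 = 0.1329 mg/L.
Travel time t = 8030 m / 1.2 m/s = 6692 s = 0.07745 d.
C = 0.1329·exp(−0.41·0.07745) = 0.1329·0.9687 = 0.1288 mg/L.

0.129 mg/L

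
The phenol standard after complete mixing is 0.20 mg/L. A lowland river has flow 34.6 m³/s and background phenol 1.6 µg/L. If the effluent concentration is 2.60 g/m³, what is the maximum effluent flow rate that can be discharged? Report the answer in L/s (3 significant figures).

1.6 µg/L = 0.0016 mg/L.
Mass balance at complete mixing: C_std·(Q_w + Q_r) = Q_w·C_e + Q_r·C_b.
Rearranging, Q_w = Q_r·(C_std − C_b)/(C_e − C_std) = 34.6·(0.2 − 0.0016) / (2.6 − 0.2) = 2.86 m³/s.
= 2860 L/s.

2860 L/s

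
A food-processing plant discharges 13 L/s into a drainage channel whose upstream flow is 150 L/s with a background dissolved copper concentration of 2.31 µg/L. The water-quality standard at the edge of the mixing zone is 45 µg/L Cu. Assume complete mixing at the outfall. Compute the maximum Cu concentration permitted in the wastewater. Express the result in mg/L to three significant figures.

0.538 mg/L

13 L/s = 0.013 m³/s.
150 L/s = 0.15 m³/s.
2.31 µg/L = 0.00231 mg/L.
45 µg/L = 0.045 mg/L.
Mass balance: 0.045·0.163 = 0.013·Cₑ + 0.15·0.00231.
Cₑ = (0.007335 − 0.0003465) / 0.013 = 0.5376 mg/L.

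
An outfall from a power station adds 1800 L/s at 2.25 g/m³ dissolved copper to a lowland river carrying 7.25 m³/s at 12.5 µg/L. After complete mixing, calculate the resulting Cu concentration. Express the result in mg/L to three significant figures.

1800 L/s = 1.8 m³/s.
12.5 µg/L = 0.0125 mg/L.
Flow-weighted mixing gives C = (1.8·2.25 + 7.25·0.0125) / (1.8 + 7.25) = 4.141/9.05 = 0.4575 mg/L.

0.458 mg/L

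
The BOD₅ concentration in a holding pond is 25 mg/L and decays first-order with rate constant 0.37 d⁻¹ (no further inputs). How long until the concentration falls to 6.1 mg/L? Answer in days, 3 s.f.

t = ln(C₀/C)/k = ln(25/6.1)/0.37 = 1.411/0.37 = 3.812 d.

3.81 d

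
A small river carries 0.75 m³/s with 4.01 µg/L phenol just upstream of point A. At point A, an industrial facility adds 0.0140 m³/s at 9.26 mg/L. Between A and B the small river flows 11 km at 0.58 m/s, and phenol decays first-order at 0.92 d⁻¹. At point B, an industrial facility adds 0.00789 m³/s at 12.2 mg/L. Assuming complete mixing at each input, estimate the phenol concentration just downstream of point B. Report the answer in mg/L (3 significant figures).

4.01 µg/L = 0.00401 mg/L.
After input A: C = (0.75·0.00401 + 0.014·9.26) / 0.764 = 0.1736 mg/L.
Over the 11 km reach to input B (t = 1.897e+04 s = 0.2195 d), decay gives C = 0.1736·exp(−0.92·0.2195) = 0.1419 mg/L.
After input B: C = (0.764·0.1419 + 0.00789·12.2) / 0.7719 = 0.2651 mg/L.

0.265 mg/L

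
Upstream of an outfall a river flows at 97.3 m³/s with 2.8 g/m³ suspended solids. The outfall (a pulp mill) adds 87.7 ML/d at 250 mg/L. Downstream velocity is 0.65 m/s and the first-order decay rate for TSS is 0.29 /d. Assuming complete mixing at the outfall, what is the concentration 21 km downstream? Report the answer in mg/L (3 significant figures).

87.7 ML/d = 1.015 m³/s.
After complete mixing, C₀ = (1.015·250 + 97.3·2.8) / 98.32 = 5.352 mg/L.
Travel time t = 2.1e+04 m / 0.65 m/s = 3.231e+04 s = 0.3739 d.
C = 5.352·exp(−0.29·0.3739) = 5.352·0.8972 = 4.802 mg/L.

4.80 mg/L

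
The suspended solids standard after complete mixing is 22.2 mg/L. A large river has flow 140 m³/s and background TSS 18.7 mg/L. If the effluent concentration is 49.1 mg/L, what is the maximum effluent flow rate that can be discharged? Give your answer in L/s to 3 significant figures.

18200 L/s

Mass balance at complete mixing: C_std·(Q_w + Q_r) = Q_w·C_e + Q_r·C_b.
Rearranging, Q_w = Q_r·(C_std − C_b)/(C_e − C_std) = 140·(22.2 − 18.7) / (49.1 − 22.2) = 18.22 m³/s.
= 1.822e+04 L/s.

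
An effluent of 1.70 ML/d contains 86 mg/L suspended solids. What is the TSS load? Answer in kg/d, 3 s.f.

146 kg/d

1.70 ML/d = 0.01968 m³/s.
Mass flux = Q·C = 0.01968 m³/s × 86 g/m³ = 1.692 g/s.
= 1.692 g/s × 86.4 = 146.2 kg/d.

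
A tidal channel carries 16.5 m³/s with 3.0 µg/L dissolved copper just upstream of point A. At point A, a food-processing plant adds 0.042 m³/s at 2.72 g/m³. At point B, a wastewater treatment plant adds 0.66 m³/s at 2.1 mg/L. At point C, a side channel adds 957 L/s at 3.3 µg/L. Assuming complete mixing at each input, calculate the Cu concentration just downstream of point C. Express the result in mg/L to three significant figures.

3.0 µg/L = 0.003 mg/L.
After input A: C = (16.5·0.003 + 0.042·2.72) / 16.54 = 0.009898 mg/L.
After input B: C = (16.54·0.009898 + 0.66·2.1) / 17.2 = 0.09009 mg/L.
957 L/s = 0.957 m³/s.
3.3 µg/L = 0.0033 mg/L.
After input C: C = (17.2·0.09009 + 0.957·0.0033) / 18.16 = 0.08552 mg/L.

0.0855 mg/L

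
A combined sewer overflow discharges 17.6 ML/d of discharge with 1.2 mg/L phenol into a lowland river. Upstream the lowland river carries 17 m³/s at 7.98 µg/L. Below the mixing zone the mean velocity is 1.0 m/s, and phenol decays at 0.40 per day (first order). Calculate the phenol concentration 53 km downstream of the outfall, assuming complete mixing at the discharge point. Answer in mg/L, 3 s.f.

17.6 ML/d = 0.2037 m³/s.
7.98 µg/L = 0.00798 mg/L.
After complete mixing, C₀ = (0.2037·1.2 + 17·0.00798) / 17.2 = 0.02209 mg/L.
Travel time t = 5.3e+04 m / 1.0 m/s = 5.3e+04 s = 0.6134 d.
C = 0.02209·exp(−0.40·0.6134) = 0.02209·0.7824 = 0.01729 mg/L.

0.0173 mg/L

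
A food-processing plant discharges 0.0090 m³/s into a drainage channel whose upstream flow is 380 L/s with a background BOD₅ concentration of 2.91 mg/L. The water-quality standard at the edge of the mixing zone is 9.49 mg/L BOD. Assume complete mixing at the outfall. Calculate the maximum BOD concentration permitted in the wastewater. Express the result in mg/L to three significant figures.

287 mg/L

380 L/s = 0.38 m³/s.
Mass balance: 9.49·0.389 = 0.009·Cₑ + 0.38·2.91.
Cₑ = (3.692 − 1.106) / 0.009 = 287.3 mg/L.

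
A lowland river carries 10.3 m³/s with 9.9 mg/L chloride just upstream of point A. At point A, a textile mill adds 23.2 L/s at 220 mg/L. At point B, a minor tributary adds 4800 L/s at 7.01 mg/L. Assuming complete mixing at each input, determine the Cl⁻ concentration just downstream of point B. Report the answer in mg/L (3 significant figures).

9.31 mg/L

23.2 L/s = 0.0232 m³/s.
After input A: C = (10.3·9.9 + 0.0232·220) / 10.32 = 10.37 mg/L.
4800 L/s = 4.8 m³/s.
After input B: C = (10.32·10.37 + 4.8·7.01) / 15.12 = 9.305 mg/L.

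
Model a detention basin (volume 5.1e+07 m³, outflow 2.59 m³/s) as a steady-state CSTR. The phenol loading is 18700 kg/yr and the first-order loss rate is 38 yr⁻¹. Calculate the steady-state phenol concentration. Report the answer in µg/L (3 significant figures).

Outflow Q = 2.59 m³/s × 3.156e+07 s/yr = 8.173e+07 m³/yr.
Steady-state CSTR mass balance: W = Q·C + k·V·C, so C = W/(Q + kV).
Q + kV = 8.173e+07 + 38·5.1e+07 = 2.02e+09 m³/yr.
C = 18700/2.02e+09 = 9.259e-06 kg/m³ = 0.009259 mg/L = 9.259 µg/L.

9.26 µg/L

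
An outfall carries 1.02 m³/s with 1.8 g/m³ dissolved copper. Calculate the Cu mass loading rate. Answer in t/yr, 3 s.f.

Mass flux = Q·C = 1.02 m³/s × 1.8 g/m³ = 1.836 g/s.
= 1.836 g/s × 31.56 = 57.94 t/yr.

57.9 t/yr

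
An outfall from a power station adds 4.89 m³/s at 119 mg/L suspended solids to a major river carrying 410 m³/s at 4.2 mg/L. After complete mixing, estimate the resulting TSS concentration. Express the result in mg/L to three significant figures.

5.55 mg/L

Flow-weighted mixing gives C = (4.89·119 + 410·4.2) / (4.89 + 410) = 2304/414.9 = 5.553 mg/L.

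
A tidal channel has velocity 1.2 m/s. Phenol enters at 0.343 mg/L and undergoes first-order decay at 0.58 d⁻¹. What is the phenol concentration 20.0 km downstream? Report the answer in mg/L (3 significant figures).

0.307 mg/L

Travel time t = 20.0 km / 1.2 m/s = 2e+04/1.2 = 1.667e+04 s = 0.1929 d.
First-order decay: C = 0.343·exp(−0.58·0.1929) = 0.343·0.8941 = 0.3067 mg/L.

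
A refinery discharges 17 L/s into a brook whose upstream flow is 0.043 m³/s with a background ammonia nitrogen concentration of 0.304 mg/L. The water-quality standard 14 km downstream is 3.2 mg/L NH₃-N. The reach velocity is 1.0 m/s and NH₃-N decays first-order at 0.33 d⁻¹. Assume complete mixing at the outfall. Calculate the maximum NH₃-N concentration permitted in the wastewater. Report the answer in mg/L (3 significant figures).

17 L/s = 0.017 m³/s.
Travel time to the compliance point: t = 1.4e+04/1.0 = 1.4e+04 s = 0.162 d; decay factor exp(−0.33·0.162) = 0.9479.
So the concentration just after mixing may be at most 3.2/0.9479 = 3.376 mg/L.
Mass balance: 3.376·0.06 = 0.017·Cₑ + 0.043·0.304.
Cₑ = (0.2025 − 0.01307) / 0.017 = 11.15 mg/L.

11.1 mg/L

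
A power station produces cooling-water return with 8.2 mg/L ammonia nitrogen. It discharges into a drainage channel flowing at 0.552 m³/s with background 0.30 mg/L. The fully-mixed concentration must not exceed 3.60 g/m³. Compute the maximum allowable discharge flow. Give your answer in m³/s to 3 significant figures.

0.396 m³/s

Mass balance at complete mixing: C_std·(Q_w + Q_r) = Q_w·C_e + Q_r·C_b.
Rearranging, Q_w = Q_r·(C_std − C_b)/(C_e − C_std) = 0.552·(3.6 − 0.3) / (8.2 − 3.6) = 0.396 m³/s.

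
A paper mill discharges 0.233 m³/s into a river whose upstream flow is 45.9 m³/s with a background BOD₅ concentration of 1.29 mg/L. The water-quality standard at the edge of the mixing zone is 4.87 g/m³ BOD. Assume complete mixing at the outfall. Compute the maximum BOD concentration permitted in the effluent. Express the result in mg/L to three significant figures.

710 mg/L

Mass balance: 4.87·46.13 = 0.233·Cₑ + 45.9·1.29.
Cₑ = (224.7 − 59.21) / 0.233 = 710.1 mg/L.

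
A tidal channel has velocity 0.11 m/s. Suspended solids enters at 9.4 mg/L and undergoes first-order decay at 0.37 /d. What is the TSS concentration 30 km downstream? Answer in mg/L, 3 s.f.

Travel time t = 30 km / 0.11 m/s = 3e+04/0.11 = 2.727e+05 s = 3.157 d.
First-order decay: C = 9.4·exp(−0.37·3.157) = 9.4·0.311 = 2.923 mg/L.

2.92 mg/L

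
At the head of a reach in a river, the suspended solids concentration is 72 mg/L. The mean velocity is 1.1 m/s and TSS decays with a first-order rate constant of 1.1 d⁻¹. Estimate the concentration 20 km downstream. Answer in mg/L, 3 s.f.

Travel time t = 20 km / 1.1 m/s = 2e+04/1.1 = 1.818e+04 s = 0.2104 d.
First-order decay: C = 72·exp(−1.1·0.2104) = 72·0.7934 = 57.12 mg/L.

57.1 mg/L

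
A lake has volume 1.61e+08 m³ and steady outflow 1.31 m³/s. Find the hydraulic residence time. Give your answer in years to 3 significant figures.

3.89 yr

Q = 1.31 m³/s × 3.156e+07 s/yr = 4.134e+07 m³/yr.
Hydraulic residence time τ = V/Q = 1.61e+08/4.134e+07 = 3.894 yr.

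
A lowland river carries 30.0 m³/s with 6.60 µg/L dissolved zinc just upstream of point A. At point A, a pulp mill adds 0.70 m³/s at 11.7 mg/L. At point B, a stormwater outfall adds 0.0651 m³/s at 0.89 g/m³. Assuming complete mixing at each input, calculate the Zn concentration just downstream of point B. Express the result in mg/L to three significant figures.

6.60 µg/L = 0.0066 mg/L.
After input A: C = (30·0.0066 + 0.7·11.7) / 30.7 = 0.2732 mg/L.
After input B: C = (30.7·0.2732 + 0.0651·0.89) / 30.77 = 0.2745 mg/L.

0.275 mg/L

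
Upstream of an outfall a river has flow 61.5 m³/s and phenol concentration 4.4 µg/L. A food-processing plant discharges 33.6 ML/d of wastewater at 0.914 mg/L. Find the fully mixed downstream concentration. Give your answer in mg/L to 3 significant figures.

0.0101 mg/L

33.6 ML/d = 0.3889 m³/s.
4.4 µg/L = 0.0044 mg/L.
Conservation of mass across the mixing zone: C = (0.3889·0.914 + 61.5·0.0044) / (0.3889 + 61.5) = 0.626/61.89 = 0.01012 mg/L.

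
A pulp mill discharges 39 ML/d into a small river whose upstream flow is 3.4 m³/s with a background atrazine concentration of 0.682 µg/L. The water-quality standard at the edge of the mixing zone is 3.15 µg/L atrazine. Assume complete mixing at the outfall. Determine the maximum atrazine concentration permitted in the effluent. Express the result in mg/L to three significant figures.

39 ML/d = 0.4514 m³/s.
0.682 µg/L = 0.000682 mg/L.
3.15 µg/L = 0.00315 mg/L.
Mass balance: 0.00315·3.851 = 0.4514·Cₑ + 3.4·0.000682.
Cₑ = (0.01213 − 0.002319) / 0.4514 = 0.02174 mg/L.

0.0217 mg/L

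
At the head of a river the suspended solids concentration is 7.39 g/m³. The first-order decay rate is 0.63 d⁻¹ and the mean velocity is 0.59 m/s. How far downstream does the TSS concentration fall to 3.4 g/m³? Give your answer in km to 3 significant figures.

From C = C₀·e^(−kt), t = ln(C₀/C)/k = ln(7.39/3.4)/0.63 = 0.7764/0.63 = 1.232 d.
Distance = v·t = 0.59 m/s × 1.065e+05 s = 6.282e+04 m = 62.82 km.

62.8 km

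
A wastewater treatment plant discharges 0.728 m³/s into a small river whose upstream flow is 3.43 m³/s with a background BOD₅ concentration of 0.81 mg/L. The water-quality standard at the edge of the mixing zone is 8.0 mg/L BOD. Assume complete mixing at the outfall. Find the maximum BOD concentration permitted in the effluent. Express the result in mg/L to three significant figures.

41.9 mg/L

Mass balance: 8·4.158 = 0.728·Cₑ + 3.43·0.81.
Cₑ = (33.26 − 2.778) / 0.728 = 41.88 mg/L.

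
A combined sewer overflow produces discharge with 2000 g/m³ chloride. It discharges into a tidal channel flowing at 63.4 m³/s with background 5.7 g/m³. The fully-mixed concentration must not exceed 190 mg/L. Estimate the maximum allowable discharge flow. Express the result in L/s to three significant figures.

6460 L/s

Mass balance at complete mixing: C_std·(Q_w + Q_r) = Q_w·C_e + Q_r·C_b.
Rearranging, Q_w = Q_r·(C_std − C_b)/(C_e − C_std) = 63.4·(190 − 5.7) / (2000 − 190) = 6.456 m³/s.
= 6456 L/s.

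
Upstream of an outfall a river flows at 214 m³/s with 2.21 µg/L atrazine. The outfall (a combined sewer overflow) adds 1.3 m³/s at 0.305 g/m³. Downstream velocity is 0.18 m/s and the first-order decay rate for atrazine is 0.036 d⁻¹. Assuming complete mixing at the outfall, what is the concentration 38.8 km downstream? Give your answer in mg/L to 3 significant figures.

0.00369 mg/L

2.21 µg/L = 0.00221 mg/L.
After complete mixing, C₀ = (1.3·0.305 + 214·0.00221) / 215.3 = 0.004038 mg/L.
Travel time t = 3.88e+04 m / 0.18 m/s = 2.156e+05 s = 2.495 d.
C = 0.004038·exp(−0.036·2.495) = 0.004038·0.9141 = 0.003691 mg/L.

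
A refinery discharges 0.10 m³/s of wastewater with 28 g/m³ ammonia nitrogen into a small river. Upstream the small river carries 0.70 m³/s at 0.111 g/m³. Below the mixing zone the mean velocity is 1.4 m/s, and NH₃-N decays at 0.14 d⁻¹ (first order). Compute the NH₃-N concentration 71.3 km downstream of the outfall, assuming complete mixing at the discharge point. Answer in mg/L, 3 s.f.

After complete mixing, C₀ = (0.1·28 + 0.7·0.111) / 0.8 = 3.597 mg/L.
Travel time t = 7.13e+04 m / 1.4 m/s = 5.093e+04 s = 0.5895 d.
C = 3.597·exp(−0.14·0.5895) = 3.597·0.9208 = 3.312 mg/L.

3.31 mg/L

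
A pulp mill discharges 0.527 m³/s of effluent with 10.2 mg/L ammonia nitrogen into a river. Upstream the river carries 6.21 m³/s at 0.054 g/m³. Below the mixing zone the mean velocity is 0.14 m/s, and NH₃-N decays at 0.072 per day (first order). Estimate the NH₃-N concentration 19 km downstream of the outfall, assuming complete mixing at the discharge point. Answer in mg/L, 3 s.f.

0.757 mg/L

After complete mixing, C₀ = (0.527·10.2 + 6.21·0.054) / 6.737 = 0.8477 mg/L.
Travel time t = 1.9e+04 m / 0.14 m/s = 1.357e+05 s = 1.571 d.
C = 0.8477·exp(−0.072·1.571) = 0.8477·0.8931 = 0.757 mg/L.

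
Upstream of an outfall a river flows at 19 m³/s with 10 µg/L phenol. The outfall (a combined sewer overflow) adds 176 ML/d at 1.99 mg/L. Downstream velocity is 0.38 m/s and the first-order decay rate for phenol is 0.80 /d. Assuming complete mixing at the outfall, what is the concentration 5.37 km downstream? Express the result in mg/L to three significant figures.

176 ML/d = 2.037 m³/s.
10 µg/L = 0.01 mg/L.
After complete mixing, C₀ = (2.037·1.99 + 19·0.01) / 21.04 = 0.2017 mg/L.
Travel time t = 5370 m / 0.38 m/s = 1.413e+04 s = 0.1636 d.
C = 0.2017·exp(−0.80·0.1636) = 0.2017·0.8774 = 0.177 mg/L.

0.177 mg/L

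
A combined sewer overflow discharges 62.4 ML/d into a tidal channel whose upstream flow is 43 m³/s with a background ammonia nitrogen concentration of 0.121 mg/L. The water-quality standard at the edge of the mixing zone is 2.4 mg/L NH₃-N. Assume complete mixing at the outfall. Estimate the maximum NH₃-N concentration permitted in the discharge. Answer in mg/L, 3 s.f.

62.4 ML/d = 0.7222 m³/s.
Mass balance: 2.4·43.72 = 0.7222·Cₑ + 43·0.121.
Cₑ = (104.9 − 5.203) / 0.7222 = 138.1 mg/L.

138 mg/L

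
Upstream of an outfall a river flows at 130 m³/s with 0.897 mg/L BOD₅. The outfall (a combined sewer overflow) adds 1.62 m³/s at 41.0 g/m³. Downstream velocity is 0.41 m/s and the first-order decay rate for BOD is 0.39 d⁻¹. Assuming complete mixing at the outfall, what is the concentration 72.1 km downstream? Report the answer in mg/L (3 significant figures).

0.629 mg/L

After complete mixing, C₀ = (1.62·41 + 130·0.897) / 131.6 = 1.391 mg/L.
Travel time t = 7.21e+04 m / 0.41 m/s = 1.759e+05 s = 2.035 d.
C = 1.391·exp(−0.39·2.035) = 1.391·0.4521 = 0.6287 mg/L.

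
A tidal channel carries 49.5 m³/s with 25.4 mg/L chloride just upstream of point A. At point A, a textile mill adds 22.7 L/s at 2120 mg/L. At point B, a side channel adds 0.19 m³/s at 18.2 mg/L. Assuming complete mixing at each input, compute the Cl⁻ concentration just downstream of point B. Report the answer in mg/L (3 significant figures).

26.3 mg/L

22.7 L/s = 0.0227 m³/s.
After input A: C = (49.5·25.4 + 0.0227·2120) / 49.52 = 26.36 mg/L.
After input B: C = (49.52·26.36 + 0.19·18.2) / 49.71 = 26.33 mg/L.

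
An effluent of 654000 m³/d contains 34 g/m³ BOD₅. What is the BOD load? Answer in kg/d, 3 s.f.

654000 m³/d = 7.569 m³/s.
Mass flux = Q·C = 7.569 m³/s × 34 g/m³ = 257.4 g/s.
= 257.4 g/s × 86.4 = 2.224e+04 kg/d.

22200 kg/d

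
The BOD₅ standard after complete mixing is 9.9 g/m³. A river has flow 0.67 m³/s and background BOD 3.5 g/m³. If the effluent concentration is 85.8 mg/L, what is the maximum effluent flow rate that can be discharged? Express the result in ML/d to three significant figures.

Mass balance at complete mixing: C_std·(Q_w + Q_r) = Q_w·C_e + Q_r·C_b.
Rearranging, Q_w = Q_r·(C_std − C_b)/(C_e − C_std) = 0.67·(9.9 − 3.5) / (85.8 − 9.9) = 0.0565 m³/s.
= 4.881 ML/d.

4.88 ML/d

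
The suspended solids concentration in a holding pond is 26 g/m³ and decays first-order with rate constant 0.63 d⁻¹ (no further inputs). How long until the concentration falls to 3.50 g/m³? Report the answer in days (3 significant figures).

t = ln(C₀/C)/k = ln(26/3.50)/0.63 = 2.005/0.63 = 3.183 d.

3.18 d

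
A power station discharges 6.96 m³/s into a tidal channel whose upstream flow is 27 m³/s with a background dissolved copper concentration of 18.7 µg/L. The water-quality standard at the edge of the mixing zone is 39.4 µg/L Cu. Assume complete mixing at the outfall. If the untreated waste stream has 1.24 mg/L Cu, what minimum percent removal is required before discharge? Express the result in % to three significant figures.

90.3 %

18.7 µg/L = 0.0187 mg/L.
39.4 µg/L = 0.0394 mg/L.
Mass balance: 0.0394·33.96 = 6.96·Cₑ + 27·0.0187.
Cₑ = (1.338 − 0.5049) / 6.96 = 0.1197 mg/L.
Required removal = 1 − 0.1197/1.24 = 90.35 %.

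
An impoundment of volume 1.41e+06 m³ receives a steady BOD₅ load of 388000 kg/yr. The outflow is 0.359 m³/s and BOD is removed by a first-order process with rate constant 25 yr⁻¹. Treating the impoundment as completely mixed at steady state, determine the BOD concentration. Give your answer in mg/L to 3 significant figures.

Outflow Q = 0.359 m³/s × 3.156e+07 s/yr = 1.133e+07 m³/yr.
Steady-state CSTR mass balance: W = Q·C + k·V·C, so C = W/(Q + kV).
Q + kV = 1.133e+07 + 25·1.41e+06 = 4.658e+07 m³/yr.
C = 388000/4.658e+07 = 0.00833 kg/m³ = 8.33 mg/L.

8.33 mg/L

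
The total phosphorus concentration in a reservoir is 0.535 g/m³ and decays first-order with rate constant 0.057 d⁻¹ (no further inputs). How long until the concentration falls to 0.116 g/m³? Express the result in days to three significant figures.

t = ln(C₀/C)/k = ln(0.535/0.116)/0.057 = 1.529/0.057 = 26.82 d.

26.8 d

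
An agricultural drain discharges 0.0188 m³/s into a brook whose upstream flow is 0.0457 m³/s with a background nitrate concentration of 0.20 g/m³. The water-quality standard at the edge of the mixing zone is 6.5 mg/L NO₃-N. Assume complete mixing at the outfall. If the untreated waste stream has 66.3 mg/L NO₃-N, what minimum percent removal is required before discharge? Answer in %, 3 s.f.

Mass balance: 6.5·0.0645 = 0.0188·Cₑ + 0.0457·0.2.
Cₑ = (0.4193 − 0.00914) / 0.0188 = 21.81 mg/L.
Required removal = 1 − 21.81/66.3 = 67.1 %.

67.1 %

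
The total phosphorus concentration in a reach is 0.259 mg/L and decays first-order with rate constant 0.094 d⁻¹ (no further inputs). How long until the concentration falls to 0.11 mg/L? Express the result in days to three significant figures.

9.11 d

t = ln(C₀/C)/k = ln(0.259/0.11)/0.094 = 0.8563/0.094 = 9.11 d.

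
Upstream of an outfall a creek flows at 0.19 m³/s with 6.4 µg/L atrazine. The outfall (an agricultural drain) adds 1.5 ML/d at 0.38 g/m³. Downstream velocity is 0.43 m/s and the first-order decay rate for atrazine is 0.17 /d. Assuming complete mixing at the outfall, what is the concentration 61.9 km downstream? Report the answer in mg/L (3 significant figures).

0.0284 mg/L

1.5 ML/d = 0.01736 m³/s.
6.4 µg/L = 0.0064 mg/L.
After complete mixing, C₀ = (0.01736·0.38 + 0.19·0.0064) / 0.2074 = 0.03768 mg/L.
Travel time t = 6.19e+04 m / 0.43 m/s = 1.44e+05 s = 1.666 d.
C = 0.03768·exp(−0.17·1.666) = 0.03768·0.7533 = 0.02839 mg/L.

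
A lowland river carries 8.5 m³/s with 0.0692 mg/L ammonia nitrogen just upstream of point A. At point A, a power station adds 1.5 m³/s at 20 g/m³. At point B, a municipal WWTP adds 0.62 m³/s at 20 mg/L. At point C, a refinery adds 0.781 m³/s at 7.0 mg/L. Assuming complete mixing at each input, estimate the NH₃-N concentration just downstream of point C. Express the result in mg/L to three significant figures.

After input A: C = (8.5·0.0692 + 1.5·20) / 10 = 3.059 mg/L.
After input B: C = (10·3.059 + 0.62·20) / 10.62 = 4.048 mg/L.
After input C: C = (10.62·4.048 + 0.781·7) / 11.4 = 4.25 mg/L.

4.25 mg/L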